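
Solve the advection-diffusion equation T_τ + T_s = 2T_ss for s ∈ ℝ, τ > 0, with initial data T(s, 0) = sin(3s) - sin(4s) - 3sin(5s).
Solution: Moving frame: η = s - τ, σ = τ, T = u(η,σ), so T_τ = u_σ - u_η and T_ss = u_ηη.
Hence T_τ + T_s = u_σ and the PDE becomes the heat equation u_σ = 2u_ηη on η ∈ ℝ.
Initial data: u(η,0) = T(η,0) = sin(3η) - sin(4η) - 3sin(5η). Each mode sin(nη) decays as exp(-2n²σ) on ℝ, so u(η,σ) = Σ c_n exp(-2n²σ) sin(nη) with c_3=1, c_4=-1, c_5=-3: u(η,σ) = exp(-18σ)sin(3η) - exp(-32σ)sin(4η) - 3exp(-50σ)sin(5η).
Substituting back: T(s,τ) = u(s - τ, τ).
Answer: T(s, τ) = exp(-18τ)sin(3s - 3τ) - exp(-32τ)sin(4s - 4τ) - 3exp(-50τ)sin(5s - 5τ)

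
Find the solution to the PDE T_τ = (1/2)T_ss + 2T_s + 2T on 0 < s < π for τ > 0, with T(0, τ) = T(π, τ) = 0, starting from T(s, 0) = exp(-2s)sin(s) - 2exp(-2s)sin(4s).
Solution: Substitute T = exp(-2s)u, i.e. u = exp(2s)T.
By the product rule, T_s = exp(-2s)(u_s - 2u), T_ss = exp(-2s)(u_ss - 4u_s + 4u), T_τ = exp(-2s)u_τ.
Substituting into the PDE and dividing by exp(-2s): u_τ = (1/2)(u_ss - 4u_s + 4u) + 2(u_s - 2u) + 2u.
The lower-order terms cancel, leaving the standard heat equation u_τ = (1/2)u_ss.
Initial data for u: u(s,0) = exp(2s)T(s,0) = sin(s) - 2sin(4s). The boundary conditions carry over: u(0,τ) = u(π,τ) = 0.
Solve for u:
  Using separation of variables u = X(s)G(τ):
  Eigenfunctions: sin(ns), n = 1, 2, 3, ...
  General solution: u(s, τ) = Σ c_n sin(ns) exp(-n² τ/2)
  Matching u(s,0) = sin(s) - 2sin(4s) term by term: c_1=1, c_4=-2.
Hence u(s,τ) = -2exp(-8τ)sin(4s) + exp(-τ/2)sin(s).
Transform back: T(s,τ) = exp(-2s)u(s,τ).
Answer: T(s, τ) = -2exp(-2s)exp(-8τ)sin(4s) + exp(-2s)exp(-τ/2)sin(s)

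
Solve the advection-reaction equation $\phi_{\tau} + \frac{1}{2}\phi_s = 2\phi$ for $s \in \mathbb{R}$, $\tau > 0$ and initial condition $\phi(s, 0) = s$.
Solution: Substitute $\phi = e^{2\tau}u$, i.e. $u = e^{-2\tau}\phi$.
By the product rule, $\phi_{\tau} = e^{2\tau}(u_{\tau} + 2u)$, $\phi_s = e^{2\tau}u_s$.
Substituting into the PDE and dividing by $e^{2\tau}$: $u_{\tau} + 2u + \frac{1}{2}u_s = 2u$.
The lower-order terms cancel, leaving the standard advection equation $u_{\tau} + \frac{1}{2}u_s = 0$.
Initial data for $u$: $u(s,0) = \phi(s,0) = s$.
Solve for $u$:
  By method of characteristics (waves move right with speed 1/2):
  Along characteristics $s - \frac{1}{2}\tau =$ const, $u$ is constant, so $u(s,\tau) = f(s - \frac{1}{2}\tau)$ with $f = u( \cdot , 0)$.
Hence $u(s,\tau) = s - \frac{1}{2} \tau$.
Transform back: $\phi(s,\tau) = e^{2\tau}u(s,\tau)$.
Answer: $\phi(s, \tau) = -\frac{1}{2} \tau e^{2 \tau} + s e^{2 \tau}$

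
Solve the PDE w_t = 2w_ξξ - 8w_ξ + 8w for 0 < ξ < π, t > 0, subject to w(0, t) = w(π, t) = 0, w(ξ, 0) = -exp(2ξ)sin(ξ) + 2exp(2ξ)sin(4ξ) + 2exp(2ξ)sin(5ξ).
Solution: Substitute w = exp(2ξ)u.
Then w_ξ = exp(2ξ)(u_ξ + 2u), w_ξξ = exp(2ξ)(u_ξξ + 4u_ξ + 4u), w_t = exp(2ξ)u_t; substituting and dividing by exp(2ξ), the lower-order terms cancel: u_t = 2u_ξξ (standard heat equation).
Data for u: u(ξ,0) = exp(-2ξ)w(ξ,0) = -sin(ξ) + 2sin(4ξ) + 2sin(5ξ). The boundary conditions carry over: u(0,t) = u(π,t) = 0.
Separating variables: u = Σ c_n exp(-2n²t) sin(nξ). From u(ξ,0) = -sin(ξ) + 2sin(4ξ) + 2sin(5ξ): c_1=-1, c_4=2, c_5=2.
So u(ξ,t) = -exp(-2t)sin(ξ) + 2exp(-32t)sin(4ξ) + 2exp(-50t)sin(5ξ), and w(ξ,t) = exp(2ξ)u(ξ,t).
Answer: w(ξ, t) = -exp(-2t)exp(2ξ)sin(ξ) + 2exp(-32t)exp(2ξ)sin(4ξ) + 2exp(-50t)exp(2ξ)sin(5ξ)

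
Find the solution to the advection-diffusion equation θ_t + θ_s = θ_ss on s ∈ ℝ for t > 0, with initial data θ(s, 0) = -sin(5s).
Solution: Moving frame: η = s - t, σ = t, θ = u(η,σ), so θ_t = u_σ - u_η and θ_ss = u_ηη.
Hence θ_t + θ_s = u_σ and the PDE becomes the heat equation u_σ = u_ηη on η ∈ ℝ.
Initial data: u(η,0) = θ(η,0) = -sin(5η). Each mode sin(nη) decays as exp(-n²σ) on ℝ, so u(η,σ) = Σ c_n exp(-n²σ) sin(nη) with c_5=-1: u(η,σ) = -exp(-25σ)sin(5η).
Substituting back: θ(s,t) = u(s - t, t).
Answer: θ(s, t) = -exp(-25t)sin(5s - 5t)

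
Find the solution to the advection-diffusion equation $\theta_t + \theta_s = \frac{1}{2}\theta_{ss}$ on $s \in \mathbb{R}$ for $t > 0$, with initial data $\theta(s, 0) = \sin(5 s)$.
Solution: Moving frame: $\eta = s - t$, $\sigma = t$, $\theta = u(\eta,\sigma)$, so $\theta_t = u_{\sigma} - u_{\eta}$ and $\theta_{ss} = u_{\eta\eta}$.
Hence $\theta_t + \theta_s = u_{\sigma}$ and the PDE becomes the heat equation $u_{\sigma} = \frac{1}{2}u_{\eta\eta}$ on $\eta \in \mathbb{R}$.
Initial data: $u(\eta,0) = \theta(\eta,0) = \sin(5 \eta)$. Each mode $\sin(n\eta)$ decays as $e^{-n^2\sigma/2}$ on $\mathbb{R}$, so $u(\eta,\sigma) = \sum c_n e^{-n^2\sigma/2} \sin(n\eta)$ with $c_5=1$: $u(\eta,\sigma) = e^{-25 \sigma/2} \sin(5 \eta)$.
Substituting back: $\theta(s,t) = u(s - t, t)$.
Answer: $\theta(s, t) = e^{-25 t/2} \sin(5 s - 5 t)$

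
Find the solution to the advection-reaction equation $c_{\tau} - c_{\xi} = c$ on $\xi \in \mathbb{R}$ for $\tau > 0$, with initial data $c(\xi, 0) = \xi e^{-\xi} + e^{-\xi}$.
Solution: Substitute $c = e^{-\xi}u$.
Then $c_{\xi} = e^{-\xi}(u_{\xi} - u)$, $c_{\tau} = e^{-\xi}u_{\tau}$; substituting and dividing by $e^{-\xi}$, the lower-order terms cancel: $u_{\tau} - u_{\xi} = 0$ (standard advection equation).
Data for $u$: $u(\xi,0) = e^{\xi}c(\xi,0) = \xi + 1$.
By characteristics ($d\xi/d\tau = -1$), $u(\xi,\tau) = f(\xi + \tau)$ with $f = u( \cdot , 0)$.
So $u(\xi,\tau) = \xi + \tau + 1$, and $c(\xi,\tau) = e^{-\xi}u(\xi,\tau)$.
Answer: $c(\xi, \tau) = \tau e^{-\xi} + \xi e^{-\xi} + e^{-\xi}$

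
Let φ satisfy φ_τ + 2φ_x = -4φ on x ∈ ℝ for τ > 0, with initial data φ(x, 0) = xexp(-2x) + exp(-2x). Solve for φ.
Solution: Substitute φ = exp(-2x)u, i.e. u = exp(2x)φ.
By the product rule, φ_x = exp(-2x)(u_x - 2u), φ_τ = exp(-2x)u_τ.
Substituting into the PDE and dividing by exp(-2x): u_τ + 2(u_x - 2u) = -4u.
The lower-order terms cancel, leaving the standard advection equation u_τ + 2u_x = 0.
Initial data for u: u(x,0) = exp(2x)φ(x,0) = x + 1.
Solve for u:
  By method of characteristics (waves move right with speed 2):
  Along characteristics x - 2τ = const, u is constant, so u(x,τ) = f(x - 2τ) with f = u(·, 0).
Hence u(x,τ) = x - 2τ + 1.
Transform back: φ(x,τ) = exp(-2x)u(x,τ).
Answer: φ(x, τ) = xexp(-2x) - 2τexp(-2x) + exp(-2x)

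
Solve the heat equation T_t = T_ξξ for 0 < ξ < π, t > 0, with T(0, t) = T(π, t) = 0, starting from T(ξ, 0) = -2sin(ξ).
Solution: Separating variables: T = Σ c_n exp(-n²t) sin(nξ). From T(ξ,0) = -2sin(ξ): c_1=-2.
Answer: T(ξ, t) = -2exp(-t)sin(ξ)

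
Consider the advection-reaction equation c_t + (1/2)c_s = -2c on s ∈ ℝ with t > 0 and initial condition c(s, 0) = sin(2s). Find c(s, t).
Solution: Substitute c = exp(-2t)u.
Then c_t = exp(-2t)(u_t - 2u), c_s = exp(-2t)u_s; substituting and dividing by exp(-2t), the lower-order terms cancel: u_t + (1/2)u_s = 0 (standard advection equation).
Data for u: u(s,0) = c(s,0) = sin(2s).
By characteristics (ds/dt = 1/2), u(s,t) = f(s - (1/2)t) with f = u(·, 0).
So u(s,t) = sin(2s - t), and c(s,t) = exp(-2t)u(s,t).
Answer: c(s, t) = exp(-2t)sin(2s - t)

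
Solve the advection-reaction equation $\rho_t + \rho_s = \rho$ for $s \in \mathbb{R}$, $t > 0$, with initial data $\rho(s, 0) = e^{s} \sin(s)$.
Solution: Substitute $\rho = e^{s}u$, i.e. $u = e^{-s}\rho$.
By the product rule, $\rho_s = e^{s}(u_s + u)$, $\rho_t = e^{s}u_t$.
Substituting into the PDE and dividing by $e^{s}$: $u_t + (u_s + u) = u$.
The lower-order terms cancel, leaving the standard advection equation $u_t + u_s = 0$.
Initial data for $u$: $u(s,0) = e^{-s}\rho(s,0) = \sin(s)$.
Solve for $u$:
  By method of characteristics (waves move right with speed 1):
  Along characteristics $s - t =$ const, $u$ is constant, so $u(s,t) = f(s - t)$ with $f = u( \cdot , 0)$.
Hence $u(s,t) = \sin(s - t)$.
Transform back: $\rho(s,t) = e^{s}u(s,t)$.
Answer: $\rho(s, t) = e^{s} \sin(s - t)$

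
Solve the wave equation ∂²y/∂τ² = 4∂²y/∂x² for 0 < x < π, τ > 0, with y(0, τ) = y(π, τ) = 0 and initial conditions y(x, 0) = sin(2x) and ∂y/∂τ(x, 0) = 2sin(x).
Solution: Separating variables: y = Σ [A_n cos(ω_n τ) + B_n sin(ω_n τ)] sin(nx), ω_n = 2n. From ICs (B_n = velocity coefficient / ω_n): A_2=1, B_1=1.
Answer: y(x, τ) = sin(x)sin(2τ) + sin(2x)cos(4τ)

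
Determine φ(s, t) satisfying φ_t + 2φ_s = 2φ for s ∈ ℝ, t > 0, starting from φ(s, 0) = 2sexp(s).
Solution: Substitute φ = exp(s)u.
Then φ_s = exp(s)(u_s + u), φ_t = exp(s)u_t; substituting and dividing by exp(s), the lower-order terms cancel: u_t + 2u_s = 0 (standard advection equation).
Data for u: u(s,0) = exp(-s)φ(s,0) = 2s.
By characteristics (ds/dt = 2), u(s,t) = f(s - 2t) with f = u(·, 0).
So u(s,t) = 2s - 4t, and φ(s,t) = exp(s)u(s,t).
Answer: φ(s, t) = 2sexp(s) - 4texp(s)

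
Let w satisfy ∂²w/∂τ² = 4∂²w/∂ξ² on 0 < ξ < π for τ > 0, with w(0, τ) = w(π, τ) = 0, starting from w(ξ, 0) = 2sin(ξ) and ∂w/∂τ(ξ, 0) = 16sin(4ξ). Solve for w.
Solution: Using separation of variables w = X(ξ)T(τ):
Eigenfunctions: sin(nξ), n = 1, 2, 3, ...
General solution: w(ξ, τ) = Σ [A_n cos(2n τ) + B_n sin(2n τ)] sin(nξ)
From w(ξ,0) = 2sin(ξ): A_1=2. From w_τ(ξ,0) = 16sin(4ξ), using w_τ(ξ,0) = Σ ω_n B_n sin(nξ) with ω_n = 2n: B_4 = 16/8 = 2.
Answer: w(ξ, τ) = 2sin(ξ)cos(2τ) + 2sin(4ξ)sin(8τ)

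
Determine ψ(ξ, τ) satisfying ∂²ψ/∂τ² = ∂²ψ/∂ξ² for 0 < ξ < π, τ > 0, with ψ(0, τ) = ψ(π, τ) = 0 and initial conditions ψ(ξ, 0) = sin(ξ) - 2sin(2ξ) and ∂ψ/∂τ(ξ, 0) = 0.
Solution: Separating variables: ψ = Σ [A_n cos(ω_n τ) + B_n sin(ω_n τ)] sin(nξ), ω_n = n. From ICs: A_1=1, A_2=-2.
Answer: ψ(ξ, τ) = sin(ξ)cos(τ) - 2sin(2ξ)cos(2τ)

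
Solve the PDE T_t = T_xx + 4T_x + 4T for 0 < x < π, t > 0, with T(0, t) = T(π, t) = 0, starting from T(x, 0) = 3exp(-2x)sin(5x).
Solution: Substitute T = exp(-2x)u.
Then T_x = exp(-2x)(u_x - 2u), T_xx = exp(-2x)(u_xx - 4u_x + 4u), T_t = exp(-2x)u_t; substituting and dividing by exp(-2x), the lower-order terms cancel: u_t = u_xx (standard heat equation).
Data for u: u(x,0) = exp(2x)T(x,0) = 3sin(5x). The boundary conditions carry over: u(0,t) = u(π,t) = 0.
Separating variables: u = Σ c_n exp(-n²t) sin(nx). From u(x,0) = 3sin(5x): c_5=3.
So u(x,t) = 3exp(-25t)sin(5x), and T(x,t) = exp(-2x)u(x,t).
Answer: T(x, t) = 3exp(-25t)exp(-2x)sin(5x)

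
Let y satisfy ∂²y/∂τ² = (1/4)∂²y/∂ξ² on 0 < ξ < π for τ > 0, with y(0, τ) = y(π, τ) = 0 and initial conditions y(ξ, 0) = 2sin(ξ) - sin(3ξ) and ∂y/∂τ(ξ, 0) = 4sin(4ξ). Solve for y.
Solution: Using separation of variables y = X(ξ)T(τ):
Eigenfunctions: sin(nξ), n = 1, 2, 3, ...
General solution: y(ξ, τ) = Σ [A_n cos(n τ/2) + B_n sin(n τ/2)] sin(nξ)
From y(ξ,0) = 2sin(ξ) - sin(3ξ): A_1=2, A_3=-1. From y_τ(ξ,0) = 4sin(4ξ), using y_τ(ξ,0) = Σ ω_n B_n sin(nξ) with ω_n = n/2: B_4 = 4/2 = 2.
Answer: y(ξ, τ) = 2sin(ξ)cos(τ/2) - sin(3ξ)cos(3τ/2) + 2sin(4ξ)sin(2τ)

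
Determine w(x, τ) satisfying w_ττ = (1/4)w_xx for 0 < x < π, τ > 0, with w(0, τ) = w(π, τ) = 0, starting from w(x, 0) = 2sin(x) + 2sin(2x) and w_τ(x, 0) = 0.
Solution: Using separation of variables w = X(x)T(τ):
Eigenfunctions: sin(nx), n = 1, 2, 3, ...
General solution: w(x, τ) = Σ [A_n cos(n τ/2) + B_n sin(n τ/2)] sin(nx)
From w(x,0) = 2sin(x) + 2sin(2x): A_1=2, A_2=2. From w_τ(x,0) = 0: all B_n = 0.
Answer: w(x, τ) = 2sin(x)cos(τ/2) + 2sin(2x)cos(τ)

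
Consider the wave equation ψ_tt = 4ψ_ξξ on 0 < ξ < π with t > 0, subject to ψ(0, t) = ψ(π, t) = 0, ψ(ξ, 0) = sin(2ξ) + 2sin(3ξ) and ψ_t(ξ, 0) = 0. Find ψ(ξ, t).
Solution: Separating variables: ψ = Σ [A_n cos(ω_n t) + B_n sin(ω_n t)] sin(nξ), ω_n = 2n. From ICs: A_2=1, A_3=2.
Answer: ψ(ξ, t) = sin(2ξ)cos(4t) + 2sin(3ξ)cos(6t)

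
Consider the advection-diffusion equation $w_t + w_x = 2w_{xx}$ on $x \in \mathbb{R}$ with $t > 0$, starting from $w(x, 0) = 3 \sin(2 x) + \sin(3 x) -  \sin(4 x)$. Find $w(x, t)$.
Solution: Change to a moving frame: let $\eta = x - t$, $\sigma = t$ and write $w(x,t) = u(\eta,\sigma)$.
By the chain rule $w_t = u_{\sigma} - u_{\eta}$, $w_x = u_{\eta}$, $w_{xx} = u_{\eta\eta}$.
Then $w_t + w_x = u_{\sigma}$: the advection term cancels and the PDE becomes the heat equation $u_{\sigma} = 2u_{\eta\eta}$ on $\eta \in \mathbb{R}$.
Initial data: $u(\eta,0) = w(\eta,0) = 3 \sin(2 \eta) + \sin(3 \eta) - \sin(4 \eta)$.
On $\eta \in \mathbb{R}$ each mode satisfies $(\sin(n\eta))'' = -n^2 \sin(n\eta)$, so $e^{-2n^2\sigma} \sin(n\eta)$ solves the heat equation; by superposition $u(\eta,\sigma) = \sum c_n e^{-2n^2\sigma} \sin(n\eta)$.
Reading off the coefficients: $c_2=3, c_3=1, c_4=-1$, so $u(\eta,\sigma) = 3 e^{-8 \sigma} \sin(2 \eta) + e^{-18 \sigma} \sin(3 \eta) - e^{-32 \sigma} \sin(4 \eta)$.
Substituting back $\eta = x - t$, $\sigma = t$: $w(x,t) = u(x - t, t)$.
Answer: $w(x, t) = -3 e^{-8 t} \sin(2 t - 2 x) -  e^{-18 t} \sin(3 t - 3 x) + e^{-32 t} \sin(4 t - 4 x)$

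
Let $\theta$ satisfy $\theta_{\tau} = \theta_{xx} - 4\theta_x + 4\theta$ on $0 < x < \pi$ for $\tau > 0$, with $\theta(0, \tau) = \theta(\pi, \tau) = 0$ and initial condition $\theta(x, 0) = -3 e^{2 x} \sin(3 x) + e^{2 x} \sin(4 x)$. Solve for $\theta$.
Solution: Substitute $\theta = e^{2x}u$, i.e. $u = e^{-2x}\theta$.
By the product rule, $\theta_x = e^{2x}(u_x + 2u)$, $\theta_{xx} = e^{2x}(u_{xx} + 4u_x + 4u)$, $\theta_{\tau} = e^{2x}u_{\tau}$.
Substituting into the PDE and dividing by $e^{2x}$: $u_{\tau} = (u_{xx} + 4u_x + 4u) - 4(u_x + 2u) + 4u$.
The lower-order terms cancel, leaving the standard heat equation $u_{\tau} = u_{xx}$.
Initial data for $u$: $u(x,0) = e^{-2x}\theta(x,0) = -3 \sin(3 x) + \sin(4 x)$. The boundary conditions carry over: $u(0,\tau) = u(\pi,\tau) = 0$.
Solve for $u$:
  Using separation of variables $u = X(x)G(\tau)$:
  Eigenfunctions: $\sin(nx)$, $n = 1, 2, 3, \ldots$
  General solution: $u(x, \tau) = \sum c_n \sin(nx) e^{-n^2 \tau}$
  Matching $u(x,0) = -3 \sin(3 x) + \sin(4 x)$ term by term: $c_3=-3, c_4=1$.
Hence $u(x,\tau) = -3 e^{-9 \tau} \sin(3 x) + e^{-16 \tau} \sin(4 x)$.
Transform back: $\theta(x,\tau) = e^{2x}u(x,\tau)$.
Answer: $\theta(x, \tau) = -3 e^{-9 \tau} e^{2 x} \sin(3 x) + e^{-16 \tau} e^{2 x} \sin(4 x)$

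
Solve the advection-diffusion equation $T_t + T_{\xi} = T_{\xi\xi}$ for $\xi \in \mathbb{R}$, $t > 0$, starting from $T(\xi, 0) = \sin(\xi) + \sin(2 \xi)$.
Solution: Change to a moving frame: let $\eta = \xi - t$, $\sigma = t$ and write $T(\xi,t) = u(\eta,\sigma)$.
By the chain rule $T_t = u_{\sigma} - u_{\eta}$, $T_{\xi} = u_{\eta}$, $T_{\xi\xi} = u_{\eta\eta}$.
Then $T_t + T_{\xi} = u_{\sigma}$: the advection term cancels and the PDE becomes the heat equation $u_{\sigma} = u_{\eta\eta}$ on $\eta \in \mathbb{R}$.
Initial data: $u(\eta,0) = T(\eta,0) = \sin(\eta) + \sin(2 \eta)$.
On $\eta \in \mathbb{R}$ each mode satisfies $(\sin(n\eta))'' = -n^2 \sin(n\eta)$, so $e^{-n^2\sigma} \sin(n\eta)$ solves the heat equation; by superposition $u(\eta,\sigma) = \sum c_n e^{-n^2\sigma} \sin(n\eta)$.
Reading off the coefficients: $c_1=1, c_2=1$, so $u(\eta,\sigma) = e^{-\sigma} \sin(\eta) + e^{-4 \sigma} \sin(2 \eta)$.
Substituting back $\eta = \xi - t$, $\sigma = t$: $T(\xi,t) = u(\xi - t, t)$.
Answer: $T(\xi, t) = e^{-t} \sin(\xi - t) + e^{-4 t} \sin(2 \xi - 2 t)$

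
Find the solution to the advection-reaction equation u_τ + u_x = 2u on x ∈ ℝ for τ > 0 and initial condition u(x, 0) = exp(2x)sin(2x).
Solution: Substitute u = exp(2x)w, i.e. w = exp(-2x)u.
By the product rule, u_x = exp(2x)(w_x + 2w), u_τ = exp(2x)w_τ.
Substituting into the PDE and dividing by exp(2x): w_τ + (w_x + 2w) = 2w.
The lower-order terms cancel, leaving the standard advection equation w_τ + w_x = 0.
Initial data for w: w(x,0) = exp(-2x)u(x,0) = sin(2x).
Solve for w:
  By method of characteristics (waves move right with speed 1):
  Along characteristics x - τ = const, w is constant, so w(x,τ) = f(x - τ) with f = w(·, 0).
Hence w(x,τ) = sin(2x - 2τ).
Transform back: u(x,τ) = exp(2x)w(x,τ).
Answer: u(x, τ) = exp(2x)sin(2x - 2τ)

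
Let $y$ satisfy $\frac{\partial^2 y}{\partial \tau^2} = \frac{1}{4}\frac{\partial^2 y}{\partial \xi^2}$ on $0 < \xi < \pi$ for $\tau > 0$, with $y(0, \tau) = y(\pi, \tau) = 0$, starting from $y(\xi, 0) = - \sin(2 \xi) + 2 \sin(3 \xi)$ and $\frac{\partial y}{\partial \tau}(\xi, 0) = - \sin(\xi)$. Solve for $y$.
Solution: Separating variables: $y = \sum [A_n \cos(\omega_n \tau) + B_n \sin(\omega_n \tau)] \sin(n\xi)$, $\omega_n = n/2$. From ICs ($B_n$ = velocity coefficient / $\omega_n$): $A_2=-1, A_3=2, B_1=-2$.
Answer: $y(\xi, \tau) = -2 \sin(\tau/2) \sin(\xi) -  \sin(2 \xi) \cos(\tau) + 2 \sin(3 \xi) \cos(3 \tau/2)$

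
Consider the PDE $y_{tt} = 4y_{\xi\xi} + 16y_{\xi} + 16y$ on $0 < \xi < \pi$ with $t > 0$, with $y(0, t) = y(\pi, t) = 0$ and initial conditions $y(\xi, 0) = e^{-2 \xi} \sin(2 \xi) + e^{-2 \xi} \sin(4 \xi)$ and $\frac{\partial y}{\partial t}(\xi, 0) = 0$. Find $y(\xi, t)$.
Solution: Substitute $y = e^{-2\xi}u$, i.e. $u = e^{2\xi}y$.
By the product rule, $y_{\xi} = e^{-2\xi}(u_{\xi} - 2u)$, $y_{\xi\xi} = e^{-2\xi}(u_{\xi\xi} - 4u_{\xi} + 4u)$, $y_{tt} = e^{-2\xi}u_{tt}$.
Substituting into the PDE and dividing by $e^{-2\xi}$: $u_{tt} = 4(u_{\xi\xi} - 4u_{\xi} + 4u) + 16(u_{\xi} - 2u) + 16u$.
The lower-order terms cancel, leaving the standard wave equation $u_{tt} = 4u_{\xi\xi}$.
Initial data for $u$: $u(\xi,0) = e^{2\xi}y(\xi,0) = \sin(2 \xi) + \sin(4 \xi)$; $u_t(\xi,0) = e^{2\xi}y_t(\xi,0) = 0$. The boundary conditions carry over: $u(0,t) = u(\pi,t) = 0$.
Solve for $u$:
  Using separation of variables $u = X(\xi)T(t)$:
  Eigenfunctions: $\sin(n\xi)$, $n = 1, 2, 3, \ldots$
  General solution: $u(\xi, t) = \sum [A_n \cos(2n t) + B_n \sin(2n t)] \sin(n\xi)$
  From $u(\xi,0) = \sin(2 \xi) + \sin(4 \xi)$: $A_2=1, A_4=1$. From $u_t(\xi,0) = 0$: all $B_n = 0$.
Hence $u(\xi,t) = \sin(2 \xi) \cos(4 t) + \sin(4 \xi) \cos(8 t)$.
Transform back: $y(\xi,t) = e^{-2\xi}u(\xi,t)$.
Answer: $y(\xi, t) = e^{-2 \xi} \sin(2 \xi) \cos(4 t) + e^{-2 \xi} \sin(4 \xi) \cos(8 t)$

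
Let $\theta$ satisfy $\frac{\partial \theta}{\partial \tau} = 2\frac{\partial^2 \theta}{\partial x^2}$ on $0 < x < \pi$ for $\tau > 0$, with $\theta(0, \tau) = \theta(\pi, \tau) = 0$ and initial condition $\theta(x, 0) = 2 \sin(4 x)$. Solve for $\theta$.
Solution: Separating variables: $\theta = \sum c_n e^{-2n^2\tau} \sin(nx)$. From $\theta(x,0) = 2 \sin(4 x)$: $c_4=2$.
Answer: $\theta(x, \tau) = 2 e^{-32 \tau} \sin(4 x)$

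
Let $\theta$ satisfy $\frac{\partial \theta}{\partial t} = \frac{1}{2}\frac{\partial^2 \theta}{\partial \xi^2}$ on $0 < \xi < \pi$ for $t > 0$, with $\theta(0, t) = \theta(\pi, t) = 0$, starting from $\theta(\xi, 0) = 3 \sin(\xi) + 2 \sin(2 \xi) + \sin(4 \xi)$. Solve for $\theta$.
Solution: Separating variables: $\theta = \sum c_n e^{-n^2t/2} \sin(n\xi)$. From $\theta(\xi,0) = 3 \sin(\xi) + 2 \sin(2 \xi) + \sin(4 \xi)$: $c_1=3, c_2=2, c_4=1$.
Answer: $\theta(\xi, t) = 2 e^{-2 t} \sin(2 \xi) + e^{-8 t} \sin(4 \xi) + 3 e^{-t/2} \sin(\xi)$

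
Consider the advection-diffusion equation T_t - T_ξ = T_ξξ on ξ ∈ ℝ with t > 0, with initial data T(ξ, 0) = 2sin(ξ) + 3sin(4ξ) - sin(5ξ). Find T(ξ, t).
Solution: Change to a moving frame: let η = ξ + t, σ = t and write T(ξ,t) = u(η,σ).
By the chain rule T_t = u_σ + u_η, T_ξ = u_η, T_ξξ = u_ηη.
Then T_t - T_ξ = u_σ: the advection term cancels and the PDE becomes the heat equation u_σ = u_ηη on η ∈ ℝ.
Initial data: u(η,0) = T(η,0) = 2sin(η) + 3sin(4η) - sin(5η).
On η ∈ ℝ each mode satisfies (sin(nη))″ = -n² sin(nη), so exp(-n²σ) sin(nη) solves the heat equation; by superposition u(η,σ) = Σ c_n exp(-n²σ) sin(nη).
Reading off the coefficients: c_1=2, c_4=3, c_5=-1, so u(η,σ) = 2exp(-σ)sin(η) + 3exp(-16σ)sin(4η) - exp(-25σ)sin(5η).
Substituting back η = ξ + t, σ = t: T(ξ,t) = u(ξ + t, t).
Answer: T(ξ, t) = 2exp(-t)sin(t + ξ) + 3exp(-16t)sin(4t + 4ξ) - exp(-25t)sin(5t + 5ξ)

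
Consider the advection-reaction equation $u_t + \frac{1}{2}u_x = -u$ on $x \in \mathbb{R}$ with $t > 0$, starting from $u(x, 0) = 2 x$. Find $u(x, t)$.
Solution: Substitute $u = e^{-t}w$.
Then $u_t = e^{-t}(w_t - w)$, $u_x = e^{-t}w_x$; substituting and dividing by $e^{-t}$, the lower-order terms cancel: $w_t + \frac{1}{2}w_x = 0$ (standard advection equation).
Data for $w$: $w(x,0) = u(x,0) = 2 x$.
By characteristics ($dx/dt = 1/2$), $w(x,t) = f(x - \frac{1}{2}t)$ with $f = w( \cdot , 0)$.
So $w(x,t) = - t + 2 x$, and $u(x,t) = e^{-t}w(x,t)$.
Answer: $u(x, t) = - t e^{-t} + 2 x e^{-t}$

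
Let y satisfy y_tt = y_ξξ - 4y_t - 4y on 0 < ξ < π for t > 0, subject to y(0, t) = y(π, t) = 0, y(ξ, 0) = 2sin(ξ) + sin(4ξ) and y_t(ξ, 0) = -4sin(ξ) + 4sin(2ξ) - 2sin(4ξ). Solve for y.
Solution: Substitute y = exp(-2t)u.
Then y_t = exp(-2t)(u_t - 2u), y_tt = exp(-2t)(u_tt - 4u_t + 4u), y_ξξ = exp(-2t)u_ξξ; substituting and dividing by exp(-2t), the lower-order terms cancel: u_tt = u_ξξ (standard wave equation).
Data for u: u(ξ,0) = y(ξ,0) = 2sin(ξ) + sin(4ξ); u_t(ξ,0) = y_t(ξ,0) + 2y(ξ,0) = 4sin(2ξ). The boundary conditions carry over: u(0,t) = u(π,t) = 0.
Separating variables: u = Σ [A_n cos(ω_n t) + B_n sin(ω_n t)] sin(nξ), ω_n = n. From ICs (B_n = velocity coefficient / ω_n): A_1=2, A_4=1, B_2=2.
So u(ξ,t) = 2sin(2t)sin(2ξ) + 2sin(ξ)cos(t) + sin(4ξ)cos(4t), and y(ξ,t) = exp(-2t)u(ξ,t).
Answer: y(ξ, t) = 2exp(-2t)sin(2t)sin(2ξ) + 2exp(-2t)sin(ξ)cos(t) + exp(-2t)sin(4ξ)cos(4t)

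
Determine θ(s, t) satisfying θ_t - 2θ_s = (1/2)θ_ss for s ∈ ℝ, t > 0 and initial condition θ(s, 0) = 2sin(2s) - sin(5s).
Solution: Moving frame: η = s + 2t, σ = t, θ = u(η,σ), so θ_t = u_σ + 2u_η and θ_ss = u_ηη.
Hence θ_t - 2θ_s = u_σ and the PDE becomes the heat equation u_σ = (1/2)u_ηη on η ∈ ℝ.
Initial data: u(η,0) = θ(η,0) = 2sin(2η) - sin(5η). Each mode sin(nη) decays as exp(-n²σ/2) on ℝ, so u(η,σ) = Σ c_n exp(-n²σ/2) sin(nη) with c_2=2, c_5=-1: u(η,σ) = 2exp(-2σ)sin(2η) - exp(-25σ/2)sin(5η).
Substituting back: θ(s,t) = u(s + 2t, t).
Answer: θ(s, t) = 2exp(-2t)sin(2s + 4t) - exp(-25t/2)sin(5s + 10t)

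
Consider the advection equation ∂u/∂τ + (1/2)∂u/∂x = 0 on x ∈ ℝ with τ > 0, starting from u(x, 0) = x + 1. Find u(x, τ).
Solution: By characteristics (dx/dτ = 1/2), u(x,τ) = f(x - (1/2)τ) with f = u(·, 0).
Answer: u(x, τ) = x - (1/2)τ + 1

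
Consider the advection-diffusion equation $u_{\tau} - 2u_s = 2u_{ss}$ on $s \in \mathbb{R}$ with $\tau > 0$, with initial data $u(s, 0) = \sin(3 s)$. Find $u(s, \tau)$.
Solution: Moving frame: $\eta = s + 2\tau$, $\sigma = \tau$, $u = w(\eta,\sigma)$, so $u_{\tau} = w_{\sigma} + 2w_{\eta}$ and $u_{ss} = w_{\eta\eta}$.
Hence $u_{\tau} - 2u_s = w_{\sigma}$ and the PDE becomes the heat equation $w_{\sigma} = 2w_{\eta\eta}$ on $\eta \in \mathbb{R}$.
Initial data: $w(\eta,0) = u(\eta,0) = \sin(3 \eta)$. Each mode $\sin(n\eta)$ decays as $e^{-2n^2\sigma}$ on $\mathbb{R}$, so $w(\eta,\sigma) = \sum c_n e^{-2n^2\sigma} \sin(n\eta)$ with $c_3=1$: $w(\eta,\sigma) = e^{-18 \sigma} \sin(3 \eta)$.
Substituting back: $u(s,\tau) = w(s + 2\tau, \tau)$.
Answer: $u(s, \tau) = e^{-18 \tau} \sin(6 \tau + 3 s)$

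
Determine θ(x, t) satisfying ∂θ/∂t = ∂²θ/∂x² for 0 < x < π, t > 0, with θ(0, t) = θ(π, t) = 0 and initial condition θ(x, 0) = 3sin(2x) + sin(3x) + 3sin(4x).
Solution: Separating variables: θ = Σ c_n exp(-n²t) sin(nx). From θ(x,0) = 3sin(2x) + sin(3x) + 3sin(4x): c_2=3, c_3=1, c_4=3.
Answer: θ(x, t) = 3exp(-4t)sin(2x) + exp(-9t)sin(3x) + 3exp(-16t)sin(4x)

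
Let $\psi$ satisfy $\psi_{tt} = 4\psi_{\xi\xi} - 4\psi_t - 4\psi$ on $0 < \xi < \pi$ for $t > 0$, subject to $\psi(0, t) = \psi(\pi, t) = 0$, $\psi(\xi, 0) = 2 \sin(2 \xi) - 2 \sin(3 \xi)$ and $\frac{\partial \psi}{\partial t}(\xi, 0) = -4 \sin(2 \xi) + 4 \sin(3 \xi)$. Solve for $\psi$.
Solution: Substitute $\psi = e^{-2t}u$.
Then $\psi_t = e^{-2t}(u_t - 2u)$, $\psi_{tt} = e^{-2t}(u_{tt} - 4u_t + 4u)$, $\psi_{\xi\xi} = e^{-2t}u_{\xi\xi}$; substituting and dividing by $e^{-2t}$, the lower-order terms cancel: $u_{tt} = 4u_{\xi\xi}$ (standard wave equation).
Data for $u$: $u(\xi,0) = \psi(\xi,0) = 2 \sin(2 \xi) - 2 \sin(3 \xi)$; $u_t(\xi,0) = \psi_t(\xi,0) + 2\psi(\xi,0) = 0$. The boundary conditions carry over: $u(0,t) = u(\pi,t) = 0$.
Separating variables: $u = \sum [A_n \cos(\omega_n t) + B_n \sin(\omega_n t)] \sin(n\xi)$, $\omega_n = 2n$. From ICs: $A_2=2, A_3=-2$.
So $u(\xi,t) = 2 \sin(2 \xi) \cos(4 t) - 2 \sin(3 \xi) \cos(6 t)$, and $\psi(\xi,t) = e^{-2t}u(\xi,t)$.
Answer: $\psi(\xi, t) = 2 e^{-2 t} \sin(2 \xi) \cos(4 t) - 2 e^{-2 t} \sin(3 \xi) \cos(6 t)$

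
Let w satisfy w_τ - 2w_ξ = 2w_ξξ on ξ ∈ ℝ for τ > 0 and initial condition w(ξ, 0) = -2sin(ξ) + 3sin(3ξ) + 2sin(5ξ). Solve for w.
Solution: Moving frame: η = ξ + 2τ, σ = τ, w = u(η,σ), so w_τ = u_σ + 2u_η and w_ξξ = u_ηη.
Hence w_τ - 2w_ξ = u_σ and the PDE becomes the heat equation u_σ = 2u_ηη on η ∈ ℝ.
Initial data: u(η,0) = w(η,0) = -2sin(η) + 3sin(3η) + 2sin(5η). Each mode sin(nη) decays as exp(-2n²σ) on ℝ, so u(η,σ) = Σ c_n exp(-2n²σ) sin(nη) with c_1=-2, c_3=3, c_5=2: u(η,σ) = -2exp(-2σ)sin(η) + 3exp(-18σ)sin(3η) + 2exp(-50σ)sin(5η).
Substituting back: w(ξ,τ) = u(ξ + 2τ, τ).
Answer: w(ξ, τ) = -2exp(-2τ)sin(ξ + 2τ) + 3exp(-18τ)sin(3ξ + 6τ) + 2exp(-50τ)sin(5ξ + 10τ)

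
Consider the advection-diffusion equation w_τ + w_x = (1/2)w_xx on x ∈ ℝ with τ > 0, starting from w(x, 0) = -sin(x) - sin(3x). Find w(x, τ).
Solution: Moving frame: η = x - τ, σ = τ, w = u(η,σ), so w_τ = u_σ - u_η and w_xx = u_ηη.
Hence w_τ + w_x = u_σ and the PDE becomes the heat equation u_σ = (1/2)u_ηη on η ∈ ℝ.
Initial data: u(η,0) = w(η,0) = -sin(η) - sin(3η). Each mode sin(nη) decays as exp(-n²σ/2) on ℝ, so u(η,σ) = Σ c_n exp(-n²σ/2) sin(nη) with c_1=-1, c_3=-1: u(η,σ) = -exp(-σ/2)sin(η) - exp(-9σ/2)sin(3η).
Substituting back: w(x,τ) = u(x - τ, τ).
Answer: w(x, τ) = -exp(-τ/2)sin(x - τ) - exp(-9τ/2)sin(3x - 3τ)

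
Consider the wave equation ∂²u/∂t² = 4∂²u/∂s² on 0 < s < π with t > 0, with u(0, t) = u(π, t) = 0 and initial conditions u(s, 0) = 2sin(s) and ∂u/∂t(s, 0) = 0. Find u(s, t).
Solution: Separating variables: u = Σ [A_n cos(ω_n t) + B_n sin(ω_n t)] sin(ns), ω_n = 2n. From ICs: A_1=2.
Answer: u(s, t) = 2sin(s)cos(2t)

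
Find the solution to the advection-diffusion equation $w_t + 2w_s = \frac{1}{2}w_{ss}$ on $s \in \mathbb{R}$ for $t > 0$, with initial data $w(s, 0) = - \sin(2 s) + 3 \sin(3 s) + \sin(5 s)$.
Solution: Change to a moving frame: let $\eta = s - 2t$, $\sigma = t$ and write $w(s,t) = u(\eta,\sigma)$.
By the chain rule $w_t = u_{\sigma} - 2u_{\eta}$, $w_s = u_{\eta}$, $w_{ss} = u_{\eta\eta}$.
Then $w_t + 2w_s = u_{\sigma}$: the advection term cancels and the PDE becomes the heat equation $u_{\sigma} = \frac{1}{2}u_{\eta\eta}$ on $\eta \in \mathbb{R}$.
Initial data: $u(\eta,0) = w(\eta,0) = - \sin(2 \eta) + 3 \sin(3 \eta) + \sin(5 \eta)$.
On $\eta \in \mathbb{R}$ each mode satisfies $(\sin(n\eta))'' = -n^2 \sin(n\eta)$, so $e^{-n^2\sigma/2} \sin(n\eta)$ solves the heat equation; by superposition $u(\eta,\sigma) = \sum c_n e^{-n^2\sigma/2} \sin(n\eta)$.
Reading off the coefficients: $c_2=-1, c_3=3, c_5=1$, so $u(\eta,\sigma) = - e^{-2 \sigma} \sin(2 \eta) + 3 e^{-9 \sigma/2} \sin(3 \eta) + e^{-25 \sigma/2} \sin(5 \eta)$.
Substituting back $\eta = s - 2t$, $\sigma = t$: $w(s,t) = u(s - 2t, t)$.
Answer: $w(s, t) = - e^{-2 t} \sin(2 s - 4 t) + 3 e^{-9 t/2} \sin(3 s - 6 t) + e^{-25 t/2} \sin(5 s - 10 t)$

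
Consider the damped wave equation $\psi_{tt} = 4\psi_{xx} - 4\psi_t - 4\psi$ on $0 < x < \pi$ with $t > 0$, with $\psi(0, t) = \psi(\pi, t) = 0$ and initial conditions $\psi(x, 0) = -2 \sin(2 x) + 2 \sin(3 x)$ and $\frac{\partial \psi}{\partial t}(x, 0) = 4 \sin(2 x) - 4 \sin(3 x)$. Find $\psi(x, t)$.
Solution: Substitute $\psi = e^{-2t}u$.
Then $\psi_t = e^{-2t}(u_t - 2u)$, $\psi_{tt} = e^{-2t}(u_{tt} - 4u_t + 4u)$, $\psi_{xx} = e^{-2t}u_{xx}$; substituting and dividing by $e^{-2t}$, the lower-order terms cancel: $u_{tt} = 4u_{xx}$ (standard wave equation).
Data for $u$: $u(x,0) = \psi(x,0) = -2 \sin(2 x) + 2 \sin(3 x)$; $u_t(x,0) = \psi_t(x,0) + 2\psi(x,0) = 0$. The boundary conditions carry over: $u(0,t) = u(\pi,t) = 0$.
Separating variables: $u = \sum [A_n \cos(\omega_n t) + B_n \sin(\omega_n t)] \sin(nx)$, $\omega_n = 2n$. From ICs: $A_2=-2, A_3=2$.
So $u(x,t) = -2 \sin(2 x) \cos(4 t) + 2 \sin(3 x) \cos(6 t)$, and $\psi(x,t) = e^{-2t}u(x,t)$.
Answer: $\psi(x, t) = -2 e^{-2 t} \sin(2 x) \cos(4 t) + 2 e^{-2 t} \sin(3 x) \cos(6 t)$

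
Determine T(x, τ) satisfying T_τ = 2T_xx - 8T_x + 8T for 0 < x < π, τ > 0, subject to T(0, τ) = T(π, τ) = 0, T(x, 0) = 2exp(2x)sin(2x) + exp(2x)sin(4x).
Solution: Substitute T = exp(2x)u, i.e. u = exp(-2x)T.
By the product rule, T_x = exp(2x)(u_x + 2u), T_xx = exp(2x)(u_xx + 4u_x + 4u), T_τ = exp(2x)u_τ.
Substituting into the PDE and dividing by exp(2x): u_τ = 2(u_xx + 4u_x + 4u) - 8(u_x + 2u) + 8u.
The lower-order terms cancel, leaving the standard heat equation u_τ = 2u_xx.
Initial data for u: u(x,0) = exp(-2x)T(x,0) = 2sin(2x) + sin(4x). The boundary conditions carry over: u(0,τ) = u(π,τ) = 0.
Solve for u:
  Using separation of variables u = X(x)G(τ):
  Eigenfunctions: sin(nx), n = 1, 2, 3, ...
  General solution: u(x, τ) = Σ c_n sin(nx) exp(-2n² τ)
  Matching u(x,0) = 2sin(2x) + sin(4x) term by term: c_2=2, c_4=1.
Hence u(x,τ) = 2exp(-8τ)sin(2x) + exp(-32τ)sin(4x).
Transform back: T(x,τ) = exp(2x)u(x,τ).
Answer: T(x, τ) = 2exp(2x)exp(-8τ)sin(2x) + exp(2x)exp(-32τ)sin(4x)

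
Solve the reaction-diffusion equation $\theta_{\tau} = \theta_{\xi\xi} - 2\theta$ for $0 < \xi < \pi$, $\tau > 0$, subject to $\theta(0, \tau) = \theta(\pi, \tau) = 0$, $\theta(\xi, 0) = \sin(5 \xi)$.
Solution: Substitute $\theta = e^{-2\tau}u$.
Then $\theta_{\tau} = e^{-2\tau}(u_{\tau} - 2u)$, $\theta_{\xi\xi} = e^{-2\tau}u_{\xi\xi}$; substituting and dividing by $e^{-2\tau}$, the lower-order terms cancel: $u_{\tau} = u_{\xi\xi}$ (standard heat equation).
Data for $u$: $u(\xi,0) = \theta(\xi,0) = \sin(5 \xi)$. The boundary conditions carry over: $u(0,\tau) = u(\pi,\tau) = 0$.
Separating variables: $u = \sum c_n e^{-n^2\tau} \sin(n\xi)$. From $u(\xi,0) = \sin(5 \xi)$: $c_5=1$.
So $u(\xi,\tau) = e^{-25 \tau} \sin(5 \xi)$, and $\theta(\xi,\tau) = e^{-2\tau}u(\xi,\tau)$.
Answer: $\theta(\xi, \tau) = e^{-27 \tau} \sin(5 \xi)$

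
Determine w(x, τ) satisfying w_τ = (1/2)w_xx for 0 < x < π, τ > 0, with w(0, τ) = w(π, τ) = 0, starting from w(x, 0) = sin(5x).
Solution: Separating variables: w = Σ c_n exp(-n²τ/2) sin(nx). From w(x,0) = sin(5x): c_5=1.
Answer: w(x, τ) = exp(-25τ/2)sin(5x)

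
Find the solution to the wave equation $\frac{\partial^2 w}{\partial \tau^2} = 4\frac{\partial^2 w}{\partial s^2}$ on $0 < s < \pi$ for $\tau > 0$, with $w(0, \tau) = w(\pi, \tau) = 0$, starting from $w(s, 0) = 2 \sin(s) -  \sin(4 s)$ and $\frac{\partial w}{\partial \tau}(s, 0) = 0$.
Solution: Using separation of variables $w = X(s)T(\tau)$:
Eigenfunctions: $\sin(ns)$, $n = 1, 2, 3, \ldots$
General solution: $w(s, \tau) = \sum [A_n \cos(2n \tau) + B_n \sin(2n \tau)] \sin(ns)$
From $w(s,0) = 2 \sin(s) - \sin(4 s)$: $A_1=2, A_4=-1$. From $w_{\tau}(s,0) = 0$: all $B_n = 0$.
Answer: $w(s, \tau) = 2 \sin(s) \cos(2 \tau) -  \sin(4 s) \cos(8 \tau)$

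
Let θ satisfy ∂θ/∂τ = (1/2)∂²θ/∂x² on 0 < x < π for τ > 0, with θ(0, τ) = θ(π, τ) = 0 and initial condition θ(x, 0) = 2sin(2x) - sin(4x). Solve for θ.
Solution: Using separation of variables θ = X(x)G(τ):
Eigenfunctions: sin(nx), n = 1, 2, 3, ...
General solution: θ(x, τ) = Σ c_n sin(nx) exp(-n² τ/2)
Matching θ(x,0) = 2sin(2x) - sin(4x) term by term: c_2=2, c_4=-1.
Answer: θ(x, τ) = 2exp(-2τ)sin(2x) - exp(-8τ)sin(4x)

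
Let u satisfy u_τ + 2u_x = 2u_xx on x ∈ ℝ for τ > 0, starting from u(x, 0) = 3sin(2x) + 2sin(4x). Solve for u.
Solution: Moving frame: η = x - 2τ, σ = τ, u = w(η,σ), so u_τ = w_σ - 2w_η and u_xx = w_ηη.
Hence u_τ + 2u_x = w_σ and the PDE becomes the heat equation w_σ = 2w_ηη on η ∈ ℝ.
Initial data: w(η,0) = u(η,0) = 3sin(2η) + 2sin(4η). Each mode sin(nη) decays as exp(-2n²σ) on ℝ, so w(η,σ) = Σ c_n exp(-2n²σ) sin(nη) with c_2=3, c_4=2: w(η,σ) = 3exp(-8σ)sin(2η) + 2exp(-32σ)sin(4η).
Substituting back: u(x,τ) = w(x - 2τ, τ).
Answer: u(x, τ) = 3exp(-8τ)sin(2x - 4τ) + 2exp(-32τ)sin(4x - 8τ)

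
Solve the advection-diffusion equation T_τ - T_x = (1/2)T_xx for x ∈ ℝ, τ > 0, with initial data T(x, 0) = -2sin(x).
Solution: Change to a moving frame: let η = x + τ, σ = τ and write T(x,τ) = u(η,σ).
By the chain rule T_τ = u_σ + u_η, T_x = u_η, T_xx = u_ηη.
Then T_τ - T_x = u_σ: the advection term cancels and the PDE becomes the heat equation u_σ = (1/2)u_ηη on η ∈ ℝ.
Initial data: u(η,0) = T(η,0) = -2sin(η).
On η ∈ ℝ each mode satisfies (sin(nη))″ = -n² sin(nη), so exp(-n²σ/2) sin(nη) solves the heat equation; by superposition u(η,σ) = Σ c_n exp(-n²σ/2) sin(nη).
Reading off the coefficients: c_1=-2, so u(η,σ) = -2exp(-σ/2)sin(η).
Substituting back η = x + τ, σ = τ: T(x,τ) = u(x + τ, τ).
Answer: T(x, τ) = -2exp(-τ/2)sin(x + τ)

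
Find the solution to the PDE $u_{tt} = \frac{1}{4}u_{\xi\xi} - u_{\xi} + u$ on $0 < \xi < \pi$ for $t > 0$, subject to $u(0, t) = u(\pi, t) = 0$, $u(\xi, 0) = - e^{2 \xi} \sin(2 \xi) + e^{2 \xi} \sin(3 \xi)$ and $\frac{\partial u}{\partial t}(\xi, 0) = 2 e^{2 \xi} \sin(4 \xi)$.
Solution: Substitute $u = e^{2\xi}w$, i.e. $w = e^{-2\xi}u$.
By the product rule, $u_{\xi} = e^{2\xi}(w_{\xi} + 2w)$, $u_{\xi\xi} = e^{2\xi}(w_{\xi\xi} + 4w_{\xi} + 4w)$, $u_{tt} = e^{2\xi}w_{tt}$.
Substituting into the PDE and dividing by $e^{2\xi}$: $w_{tt} = \frac{1}{4}(w_{\xi\xi} + 4w_{\xi} + 4w) - (w_{\xi} + 2w) + w$.
The lower-order terms cancel, leaving the standard wave equation $w_{tt} = \frac{1}{4}w_{\xi\xi}$.
Initial data for $w$: $w(\xi,0) = e^{-2\xi}u(\xi,0) = - \sin(2 \xi) + \sin(3 \xi)$; $w_t(\xi,0) = e^{-2\xi}u_t(\xi,0) = 2 \sin(4 \xi)$. The boundary conditions carry over: $w(0,t) = w(\pi,t) = 0$.
Solve for $w$:
  Using separation of variables $w = X(\xi)T(t)$:
  Eigenfunctions: $\sin(n\xi)$, $n = 1, 2, 3, \ldots$
  General solution: $w(\xi, t) = \sum [A_n \cos(n t/2) + B_n \sin(n t/2)] \sin(n\xi)$
  From $w(\xi,0) = - \sin(2 \xi) + \sin(3 \xi)$: $A_2=-1, A_3=1$. From $w_t(\xi,0) = 2 \sin(4 \xi)$, using $w_t(\xi,0) = \sum \omega_n B_n \sin(n\xi)$ with $\omega_n = n/2$: $B_4 = 2/2 = 1$.
Hence $w(\xi,t) = \sin(2 t) \sin(4 \xi) - \sin(2 \xi) \cos(t) + \sin(3 \xi) \cos(3 t/2)$.
Transform back: $u(\xi,t) = e^{2\xi}w(\xi,t)$.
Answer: $u(\xi, t) = - e^{2 \xi} \sin(2 \xi) \cos(t) + e^{2 \xi} \sin(3 \xi) \cos(3 t/2) + e^{2 \xi} \sin(4 \xi) \sin(2 t)$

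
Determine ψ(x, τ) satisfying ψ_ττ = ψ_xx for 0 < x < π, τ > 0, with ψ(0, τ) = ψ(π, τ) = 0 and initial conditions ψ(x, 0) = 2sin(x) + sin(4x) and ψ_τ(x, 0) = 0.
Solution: Using separation of variables ψ = X(x)T(τ):
Eigenfunctions: sin(nx), n = 1, 2, 3, ...
General solution: ψ(x, τ) = Σ [A_n cos(n τ) + B_n sin(n τ)] sin(nx)
From ψ(x,0) = 2sin(x) + sin(4x): A_1=2, A_4=1. From ψ_τ(x,0) = 0: all B_n = 0.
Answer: ψ(x, τ) = 2sin(x)cos(τ) + sin(4x)cos(4τ)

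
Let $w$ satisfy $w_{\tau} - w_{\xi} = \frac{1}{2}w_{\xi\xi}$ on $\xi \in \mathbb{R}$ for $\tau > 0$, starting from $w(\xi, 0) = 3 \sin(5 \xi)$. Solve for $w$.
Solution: Moving frame: $\eta = \xi + \tau$, $\sigma = \tau$, $w = u(\eta,\sigma)$, so $w_{\tau} = u_{\sigma} + u_{\eta}$ and $w_{\xi\xi} = u_{\eta\eta}$.
Hence $w_{\tau} - w_{\xi} = u_{\sigma}$ and the PDE becomes the heat equation $u_{\sigma} = \frac{1}{2}u_{\eta\eta}$ on $\eta \in \mathbb{R}$.
Initial data: $u(\eta,0) = w(\eta,0) = 3 \sin(5 \eta)$. Each mode $\sin(n\eta)$ decays as $e^{-n^2\sigma/2}$ on $\mathbb{R}$, so $u(\eta,\sigma) = \sum c_n e^{-n^2\sigma/2} \sin(n\eta)$ with $c_5=3$: $u(\eta,\sigma) = 3 e^{-25 \sigma/2} \sin(5 \eta)$.
Substituting back: $w(\xi,\tau) = u(\xi + \tau, \tau)$.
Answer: $w(\xi, \tau) = 3 e^{-25 \tau/2} \sin(5 \tau + 5 \xi)$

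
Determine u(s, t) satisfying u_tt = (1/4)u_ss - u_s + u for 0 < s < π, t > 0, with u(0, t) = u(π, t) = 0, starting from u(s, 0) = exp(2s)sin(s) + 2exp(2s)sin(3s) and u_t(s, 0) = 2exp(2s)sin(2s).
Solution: Substitute u = exp(2s)w, i.e. w = exp(-2s)u.
By the product rule, u_s = exp(2s)(w_s + 2w), u_ss = exp(2s)(w_ss + 4w_s + 4w), u_tt = exp(2s)w_tt.
Substituting into the PDE and dividing by exp(2s): w_tt = (1/4)(w_ss + 4w_s + 4w) - (w_s + 2w) + w.
The lower-order terms cancel, leaving the standard wave equation w_tt = (1/4)w_ss.
Initial data for w: w(s,0) = exp(-2s)u(s,0) = sin(s) + 2sin(3s); w_t(s,0) = exp(-2s)u_t(s,0) = 2sin(2s). The boundary conditions carry over: w(0,t) = w(π,t) = 0.
Solve for w:
  Using separation of variables w = X(s)T(t):
  Eigenfunctions: sin(ns), n = 1, 2, 3, ...
  General solution: w(s, t) = Σ [A_n cos(n t/2) + B_n sin(n t/2)] sin(ns)
  From w(s,0) = sin(s) + 2sin(3s): A_1=1, A_3=2. From w_t(s,0) = 2sin(2s), using w_t(s,0) = Σ ω_n B_n sin(ns) with ω_n = n/2: B_2 = 2/1 = 2.
Hence w(s,t) = sin(s)cos(t/2) + 2sin(2s)sin(t) + 2sin(3s)cos(3t/2).
Transform back: u(s,t) = exp(2s)w(s,t).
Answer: u(s, t) = exp(2s)sin(s)cos(t/2) + 2exp(2s)sin(2s)sin(t) + 2exp(2s)sin(3s)cos(3t/2)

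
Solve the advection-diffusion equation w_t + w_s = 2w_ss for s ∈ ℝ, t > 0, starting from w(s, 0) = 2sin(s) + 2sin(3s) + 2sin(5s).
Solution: Moving frame: η = s - t, σ = t, w = u(η,σ), so w_t = u_σ - u_η and w_ss = u_ηη.
Hence w_t + w_s = u_σ and the PDE becomes the heat equation u_σ = 2u_ηη on η ∈ ℝ.
Initial data: u(η,0) = w(η,0) = 2sin(η) + 2sin(3η) + 2sin(5η). Each mode sin(nη) decays as exp(-2n²σ) on ℝ, so u(η,σ) = Σ c_n exp(-2n²σ) sin(nη) with c_1=2, c_3=2, c_5=2: u(η,σ) = 2exp(-2σ)sin(η) + 2exp(-18σ)sin(3η) + 2exp(-50σ)sin(5η).
Substituting back: w(s,t) = u(s - t, t).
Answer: w(s, t) = 2exp(-2t)sin(s - t) + 2exp(-18t)sin(3s - 3t) + 2exp(-50t)sin(5s - 5t)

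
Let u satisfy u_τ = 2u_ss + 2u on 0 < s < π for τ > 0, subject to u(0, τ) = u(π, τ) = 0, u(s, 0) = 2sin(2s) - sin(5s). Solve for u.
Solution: Substitute u = exp(2τ)w.
Then u_τ = exp(2τ)(w_τ + 2w), u_ss = exp(2τ)w_ss; substituting and dividing by exp(2τ), the lower-order terms cancel: w_τ = 2w_ss (standard heat equation).
Data for w: w(s,0) = u(s,0) = 2sin(2s) - sin(5s). The boundary conditions carry over: w(0,τ) = w(π,τ) = 0.
Separating variables: w = Σ c_n exp(-2n²τ) sin(ns). From w(s,0) = 2sin(2s) - sin(5s): c_2=2, c_5=-1.
So w(s,τ) = 2exp(-8τ)sin(2s) - exp(-50τ)sin(5s), and u(s,τ) = exp(2τ)w(s,τ).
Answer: u(s, τ) = 2exp(-6τ)sin(2s) - exp(-48τ)sin(5s)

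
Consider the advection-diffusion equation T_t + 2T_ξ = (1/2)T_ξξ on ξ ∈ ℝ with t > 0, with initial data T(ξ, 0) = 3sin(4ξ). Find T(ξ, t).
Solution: Moving frame: η = ξ - 2t, σ = t, T = u(η,σ), so T_t = u_σ - 2u_η and T_ξξ = u_ηη.
Hence T_t + 2T_ξ = u_σ and the PDE becomes the heat equation u_σ = (1/2)u_ηη on η ∈ ℝ.
Initial data: u(η,0) = T(η,0) = 3sin(4η). Each mode sin(nη) decays as exp(-n²σ/2) on ℝ, so u(η,σ) = Σ c_n exp(-n²σ/2) sin(nη) with c_4=3: u(η,σ) = 3exp(-8σ)sin(4η).
Substituting back: T(ξ,t) = u(ξ - 2t, t).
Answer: T(ξ, t) = -3exp(-8t)sin(8t - 4ξ)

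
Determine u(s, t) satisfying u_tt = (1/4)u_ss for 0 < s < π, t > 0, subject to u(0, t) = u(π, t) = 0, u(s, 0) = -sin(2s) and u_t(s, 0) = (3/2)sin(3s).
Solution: Using separation of variables u = X(s)T(t):
Eigenfunctions: sin(ns), n = 1, 2, 3, ...
General solution: u(s, t) = Σ [A_n cos(n t/2) + B_n sin(n t/2)] sin(ns)
From u(s,0) = -sin(2s): A_2=-1. From u_t(s,0) = (3/2)sin(3s), using u_t(s,0) = Σ ω_n B_n sin(ns) with ω_n = n/2: B_3 = (3/2)/(3/2) = 1.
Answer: u(s, t) = -sin(2s)cos(t) + sin(3s)sin(3t/2)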